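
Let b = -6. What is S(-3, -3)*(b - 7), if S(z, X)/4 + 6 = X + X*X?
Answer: 0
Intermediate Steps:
S(z, X) = -24 + 4*X + 4*X² (S(z, X) = -24 + 4*(X + X*X) = -24 + 4*(X + X²) = -24 + (4*X + 4*X²) = -24 + 4*X + 4*X²)
S(-3, -3)*(b - 7) = (-24 + 4*(-3) + 4*(-3)²)*(-6 - 7) = (-24 - 12 + 4*9)*(-13) = (-24 - 12 + 36)*(-13) = 0*(-13) = 0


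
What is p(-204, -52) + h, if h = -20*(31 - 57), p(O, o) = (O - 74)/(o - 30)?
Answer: 21459/41 ≈ 523.39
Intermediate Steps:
p(O, o) = (-74 + O)/(-30 + o)
h = 520 (h = -20*(-26) = 520)
p(-204, -52) + h = (-74 - 204)/(-30 - 52) + 520 = -278/(-82) + 520 = -1/82*(-278) + 520 = 139/41 + 520 = 21459/41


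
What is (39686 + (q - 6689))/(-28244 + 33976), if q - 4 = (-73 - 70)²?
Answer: 26725/2866 ≈ 9.3248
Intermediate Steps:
q = 20453 (q = 4 + (-73 - 70)² = 4 + (-143)² = 4 + 20449 = 20453)
(39686 + (q - 6689))/(-28244 + 33976) = (39686 + (20453 - 6689))/(-28244 + 33976) = (39686 + 13764)/5732 = 53450*(1/5732) = 26725/2866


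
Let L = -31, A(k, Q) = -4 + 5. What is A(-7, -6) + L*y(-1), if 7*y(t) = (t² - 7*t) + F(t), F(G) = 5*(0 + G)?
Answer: -86/7 ≈ -12.286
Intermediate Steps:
F(G) = 5*G
A(k, Q) = 1
y(t) = -2*t/7 + t²/7 (y(t) = ((t² - 7*t) + 5*t)/7 = (t² - 2*t)/7 = -2*t/7 + t²/7)
A(-7, -6) + L*y(-1) = 1 - 31*(-1)*(-2 - 1)/7 = 1 - 31*(-1)*(-3)/7 = 1 - 31*3/7 = 1 - 93/7 = -86/7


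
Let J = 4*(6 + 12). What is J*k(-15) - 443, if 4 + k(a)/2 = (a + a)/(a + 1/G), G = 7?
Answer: -9467/13 ≈ -728.23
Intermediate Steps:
k(a) = -8 + 4*a/(⅐ + a) (k(a) = -8 + 2*((a + a)/(a + 1/7)) = -8 + 2*((2*a)/(a + ⅐)) = -8 + 2*((2*a)/(⅐ + a)) = -8 + 2*(2*a/(⅐ + a)) = -8 + 4*a/(⅐ + a))
J = 72 (J = 4*18 = 72)
J*k(-15) - 443 = 72*(4*(-2 - 7*(-15))/(1 + 7*(-15))) - 443 = 72*(4*(-2 + 105)/(1 - 105)) - 443 = 72*(4*103/(-104)) - 443 = 72*(4*(-1/104)*103) - 443 = 72*(-103/26) - 443 = -3708/13 - 443 = -9467/13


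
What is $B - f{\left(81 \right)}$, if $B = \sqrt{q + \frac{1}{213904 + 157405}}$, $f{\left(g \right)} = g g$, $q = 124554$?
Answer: $-6561 + \frac{\sqrt{17172306498923783}}{371309} \approx -6208.1$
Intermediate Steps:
$f{\left(g \right)} = g^{2}$
$B = \frac{\sqrt{17172306498923783}}{371309}$ ($B = \sqrt{124554 + \frac{1}{213904 + 157405}} = \sqrt{124554 + \frac{1}{371309}} = \sqrt{\frac{46248021187}{371309}} = \frac{\sqrt{17172306498923783}}{371309} \approx 352.92$)
$B - f{\left(81 \right)} = \frac{\sqrt{17172306498923783}}{371309} - 81^{2} = \frac{\sqrt{17172306498923783}}{371309} - 6561 = -6561 + \frac{\sqrt{17172306498923783}}{371309}$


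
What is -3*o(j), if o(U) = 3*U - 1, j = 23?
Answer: -204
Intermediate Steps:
o(U) = -1 + 3*U
-3*o(j) = -3*(-1 + 3*23) = -3*(-1 + 69) = -3*68 = -204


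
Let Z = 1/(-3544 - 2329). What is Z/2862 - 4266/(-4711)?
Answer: 10243595315/11312137998 ≈ 0.90554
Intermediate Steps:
Z = -1/5873 (Z = 1/(-5873) = -1/5873 ≈ -0.00017027)
Z/2862 - 4266/(-4711) = -1/5873/2862 - 4266/(-4711) = -1/5873*1/2862 - 4266*(-1/4711) = -1/16808526 + 4266/4711 = 10243595315/11312137998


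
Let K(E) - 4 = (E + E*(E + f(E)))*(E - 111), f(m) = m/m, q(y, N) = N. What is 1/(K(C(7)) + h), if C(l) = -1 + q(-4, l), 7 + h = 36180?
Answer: 1/31137 ≈ 3.2116e-5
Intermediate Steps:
h = 36173 (h = -7 + 36180 = 36173)
f(m) = 1
C(l) = -1 + l
K(E) = 4 + (-111 + E)*(E + E*(1 + E)) (K(E) = 4 + (E + E*(E + 1))*(E - 111) = 4 + (E + E*(1 + E))*(-111 + E) = 4 + (-111 + E)*(E + E*(1 + E)))
1/(K(C(7)) + h) = 1/((4 + (-1 + 7)³ - 222*(-1 + 7) - 109*(-1 + 7)²) + 36173) = 1/((4 + 6³ - 222*6 - 109*6²) + 36173) = 1/((4 + 216 - 1332 - 109*36) + 36173) = 1/((4 + 216 - 1332 - 3924) + 36173) = 1/(-5036 + 36173) = 1/31137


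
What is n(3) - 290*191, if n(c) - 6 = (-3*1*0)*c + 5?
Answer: -55379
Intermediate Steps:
n(c) = 11 (n(c) = 6 + ((-3*1*0)*c + 5) = 6 + ((-3*0)*c + 5) = 6 + (0*c + 5) = 6 + (0 + 5) = 6 + 5 = 11)
n(3) - 290*191 = 11 - 290*191 = 11 - 55390 = -55379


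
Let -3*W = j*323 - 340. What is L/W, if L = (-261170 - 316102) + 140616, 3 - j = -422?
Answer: 145552/15215 ≈ 9.5663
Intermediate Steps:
j = 425 (j = 3 - 1*(-422) = 3 + 422 = 425)
W = -45645 (W = -(425*323 - 340)/3 = -(137275 - 340)/3 = -⅓*136935 = -45645)
L = -436656 (L = -577272 + 140616 = -436656)
L/W = -436656/(-45645) = -436656*(-1/45645) = 145552/15215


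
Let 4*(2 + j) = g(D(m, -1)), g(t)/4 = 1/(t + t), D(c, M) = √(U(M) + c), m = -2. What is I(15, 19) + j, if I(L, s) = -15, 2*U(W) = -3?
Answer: -17 - I*√14/14 ≈ -17.0 - 0.26726*I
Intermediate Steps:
U(W) = -3/2 (U(W) = (½)*(-3) = -3/2)
D(c, M) = √(-3/2 + c)
g(t) = 2/t (g(t) = 4/(t + t) = 4/((2*t)) = 4*(1/(2*t)) = 2/t)
j = -2 - I*√14/14 (j = -2 + (2/((√(-6 + 4*(-2))/2)))/4 = -2 + (2/((√(-6 - 8)/2)))/4 = -2 + (2/((√(-14)/2)))/4 = -2 + (2/(((I*√14)/2)))/4 = -2 + (2/((I*√14/2)))/4 = -2 + (2*(-I*√14/7))/4 = -2 + (-2*I*√14/7)/4 = -2 - I*√14/14 ≈ -2.0 - 0.26726*I)
I(15, 19) + j = -15 + (-2 - I*√14/14) = -17 - I*√14/14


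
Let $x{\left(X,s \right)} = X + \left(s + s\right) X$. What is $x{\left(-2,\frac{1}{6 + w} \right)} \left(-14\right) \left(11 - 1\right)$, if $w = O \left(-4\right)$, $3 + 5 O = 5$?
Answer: $\frac{4480}{11} \approx 407.27$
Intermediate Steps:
$O = \frac{2}{5}$ ($O = - \frac{3}{5} + \frac{1}{5} \cdot 5 = - \frac{3}{5} + 1 = \frac{2}{5} \approx 0.4$)
$w = - \frac{8}{5}$ ($w = \frac{2}{5} \left(-4\right) = - \frac{8}{5} \approx -1.6$)
$x{\left(X,s \right)} = X + 2 X s$ ($x{\left(X,s \right)} = X + 2 s X = X + 2 X s$)
$x{\left(-2,\frac{1}{6 + w} \right)} \left(-14\right) \left(11 - 1\right) = - 2 \left(1 + \frac{2}{6 - \frac{8}{5}}\right) \left(-14\right) \left(11 - 1\right) = - 2 \left(1 + \frac{2}{\frac{22}{5}}\right) \left(-14\right) 10 = - 2 \left(1 + 2 \cdot \frac{5}{22}\right) \left(-14\right) 10 = - 2 \left(1 + \frac{5}{11}\right) \left(-14\right) 10 = \left(-2\right) \frac{16}{11} \left(-14\right) 10 = \left(- \frac{32}{11}\right) \left(-14\right) 10 = \frac{448}{11} \cdot 10 = \frac{4480}{11}$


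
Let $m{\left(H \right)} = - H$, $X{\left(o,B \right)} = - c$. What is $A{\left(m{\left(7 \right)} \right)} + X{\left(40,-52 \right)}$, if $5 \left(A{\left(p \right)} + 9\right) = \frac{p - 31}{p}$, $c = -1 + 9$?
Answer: $- \frac{557}{35} \approx -15.914$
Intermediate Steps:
$c = 8$
$X{\left(o,B \right)} = -8$ ($X{\left(o,B \right)} = \left(-1\right) 8 = -8$)
$A{\left(p \right)} = -9 + \frac{-31 + p}{5 p}$ ($A{\left(p \right)} = -9 + \frac{\left(p - 31\right) \frac{1}{p}}{5} = -9 + \frac{\left(-31 + p\right) \frac{1}{p}}{5} = -9 + \frac{\frac{1}{p} \left(-31 + p\right)}{5} = -9 + \frac{-31 + p}{5 p}$)
$A{\left(m{\left(7 \right)} \right)} + X{\left(40,-52 \right)} = \frac{-31 - 44 \left(\left(-1\right) 7\right)}{5 \left(\left(-1\right) 7\right)} - 8 = \frac{-31 - -308}{5 \left(-7\right)} - 8 = \frac{1}{5} \left(- \frac{1}{7}\right) \left(-31 + 308\right) - 8 = \frac{1}{5} \left(- \frac{1}{7}\right) 277 - 8 = - \frac{277}{35} - 8 = - \frac{557}{35}$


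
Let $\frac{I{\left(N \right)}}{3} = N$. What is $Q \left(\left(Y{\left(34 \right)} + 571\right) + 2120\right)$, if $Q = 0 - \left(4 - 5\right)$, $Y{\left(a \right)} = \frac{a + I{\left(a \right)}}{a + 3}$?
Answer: $\frac{99703}{37} \approx 2694.7$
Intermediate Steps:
$I{\left(N \right)} = 3 N$
$Y{\left(a \right)} = \frac{4 a}{3 + a}$ ($Y{\left(a \right)} = \frac{a + 3 a}{a + 3} = \frac{4 a}{3 + a}$)
$Q = 1$ ($Q = 0 - -1 = 0 + 1 = 1$)
$Q \left(\left(Y{\left(34 \right)} + 571\right) + 2120\right) = 1 \left(\left(4 \cdot 34 \frac{1}{3 + 34} + 571\right) + 2120\right) = 1 \left(\left(4 \cdot 34 \cdot \frac{1}{37} + 571\right) + 2120\right) = 1 \left(\left(\frac{136}{37} + 571\right) + 2120\right) = 1 \left(\frac{21263}{37} + 2120\right) = 1 \cdot \frac{99703}{37} = \frac{99703}{37}$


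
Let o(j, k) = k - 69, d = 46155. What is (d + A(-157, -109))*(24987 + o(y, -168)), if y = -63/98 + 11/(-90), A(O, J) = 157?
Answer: 1146222000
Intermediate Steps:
y = -241/315 (y = -63*1/98 + 11*(-1/90) = -9/14 - 11/90 = -241/315 ≈ -0.76508)
o(j, k) = -69 + k
(d + A(-157, -109))*(24987 + o(y, -168)) = (46155 + 157)*(24987 + (-69 - 168)) = 46312*(24987 - 237) = 46312*24750 = 1146222000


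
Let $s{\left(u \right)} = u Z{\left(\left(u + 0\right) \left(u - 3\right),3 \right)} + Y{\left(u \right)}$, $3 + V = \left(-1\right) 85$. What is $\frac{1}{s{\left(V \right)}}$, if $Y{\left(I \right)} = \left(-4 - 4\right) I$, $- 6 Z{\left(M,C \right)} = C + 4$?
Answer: $\frac{3}{2420} \approx 0.0012397$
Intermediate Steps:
$Z{\left(M,C \right)} = - \frac{2}{3} - \frac{C}{6}$ ($Z{\left(M,C \right)} = - \frac{C + 4}{6} = - \frac{4 + C}{6} = - \frac{2}{3} - \frac{C}{6}$)
$Y{\left(I \right)} = - 8 I$
$V = -88$ ($V = -3 - 85 = -88$)
$s{\left(u \right)} = - \frac{55 u}{6}$ ($s{\left(u \right)} = u \left(- \frac{2}{3} - \frac{1}{2}\right) - 8 u = u \left(- \frac{7}{6}\right) - 8 u = - \frac{7 u}{6} - 8 u = - \frac{55 u}{6}$)
$\frac{1}{s{\left(V \right)}} = \frac{1}{\left(- \frac{55}{6}\right) \left(-88\right)} = \frac{1}{\frac{2420}{3}} = \frac{3}{2420}$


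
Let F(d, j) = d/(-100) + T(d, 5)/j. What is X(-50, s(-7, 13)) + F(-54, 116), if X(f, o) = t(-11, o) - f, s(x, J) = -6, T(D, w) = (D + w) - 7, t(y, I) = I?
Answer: 63883/1450 ≈ 44.057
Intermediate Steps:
T(D, w) = -7 + D + w
F(d, j) = -d/100 + (-2 + d)/j (F(d, j) = d/(-100) + (-7 + d + 5)/j = d*(-1/100) + (-2 + d)/j = -d/100 + (-2 + d)/j)
X(f, o) = o - f
X(-50, s(-7, 13)) + F(-54, 116) = (-6 - 1*(-50)) + (-2 - 54 - 1/100*(-54)*116)/116 = (-6 + 50) + (-2 - 54 + 1566/25)/116 = 44 + (1/116)*(166/25) = 44 + 83/1450 = 63883/1450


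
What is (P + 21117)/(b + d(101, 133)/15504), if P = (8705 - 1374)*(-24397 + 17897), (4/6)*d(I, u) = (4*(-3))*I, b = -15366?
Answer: 123076909672/39706047 ≈ 3099.7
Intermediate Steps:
d(I, u) = -18*I (d(I, u) = 3*((4*(-3))*I)/2 = 3*(-12*I)/2 = -18*I)
P = -47651500 (P = 7331*(-6500) = -47651500)
(P + 21117)/(b + d(101, 133)/15504) = (-47651500 + 21117)/(-15366 - 18*101/15504) = -47630383/(-15366 - 1818*1/15504) = -47630383/(-15366 - 303/2584) = -47630383/(-39706047/2584) = -47630383*(-2584/39706047) = 123076909672/39706047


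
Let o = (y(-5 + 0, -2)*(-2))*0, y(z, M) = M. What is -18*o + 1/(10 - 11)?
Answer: -1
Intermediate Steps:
o = 0 (o = -2*(-2)*0 = 4*0 = 0)
-18*o + 1/(10 - 11) = -18*0 + 1/(10 - 11) = 0 + 1/(-1) = 0 - 1 = -1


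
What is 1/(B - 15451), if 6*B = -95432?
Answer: -3/94069 ≈ -3.1892e-5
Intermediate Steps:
B = -47716/3 (B = (⅙)*(-95432) = -47716/3 ≈ -15905.)
1/(B - 15451) = 1/(-47716/3 - 15451) = 1/(-94069/3) = -3/94069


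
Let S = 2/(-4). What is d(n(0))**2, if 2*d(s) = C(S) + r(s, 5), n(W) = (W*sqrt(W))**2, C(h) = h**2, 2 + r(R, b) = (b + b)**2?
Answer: 154449/64 ≈ 2413.3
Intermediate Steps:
r(R, b) = -2 + 4*b**2 (r(R, b) = -2 + (b + b)**2 = -2 + (2*b)**2 = -2 + 4*b**2)
S = -1/2 (S = 2*(-1/4) = -1/2 ≈ -0.50000)
n(W) = W**3 (n(W) = (W**(3/2))**2 = W**3)
d(s) = 393/8 (d(s) = ((-1/2)**2 + (-2 + 4*5**2))/2 = (1/4 + (-2 + 4*25))/2 = (1/4 + (-2 + 100))/2 = (1/4 + 98)/2 = (1/2)*(393/4) = 393/8)
d(n(0))**2 = (393/8)**2 = 154449/64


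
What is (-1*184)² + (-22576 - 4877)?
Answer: 6403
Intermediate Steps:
(-1*184)² + (-22576 - 4877) = (-184)² - 27453 = 33856 - 27453 = 6403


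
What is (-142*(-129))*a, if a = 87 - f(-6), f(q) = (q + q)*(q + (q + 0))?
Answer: -1044126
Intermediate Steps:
f(q) = 4*q**2 (f(q) = (2*q)*(q + q) = (2*q)*(2*q) = 4*q**2)
a = -57 (a = 87 - 4*(-6)**2 = 87 - 4*36 = 87 - 1*144 = 87 - 144 = -57)
(-142*(-129))*a = -142*(-129)*(-57) = 18318*(-57) = -1044126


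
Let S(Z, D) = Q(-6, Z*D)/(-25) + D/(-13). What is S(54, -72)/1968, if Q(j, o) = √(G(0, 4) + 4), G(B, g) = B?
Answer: 887/319800 ≈ 0.0027736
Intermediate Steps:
Q(j, o) = 2 (Q(j, o) = √(0 + 4) = √4 = 2)
S(Z, D) = -2/25 - D/13 (S(Z, D) = 2/(-25) + D/(-13) = 2*(-1/25) + D*(-1/13) = -2/25 - D/13)
S(54, -72)/1968 = (-2/25 - 1/13*(-72))/1968 = (-2/25 + 72/13)*(1/1968) = (1774/325)*(1/1968) = 887/319800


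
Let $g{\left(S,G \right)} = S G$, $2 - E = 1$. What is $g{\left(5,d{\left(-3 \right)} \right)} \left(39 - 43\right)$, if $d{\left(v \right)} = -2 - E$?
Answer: $60$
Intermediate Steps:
$E = 1$ ($E = 2 - 1 = 1$)
$d{\left(v \right)} = -3$ ($d{\left(v \right)} = -2 - 1 = -3$)
$g{\left(S,G \right)} = G S$
$g{\left(5,d{\left(-3 \right)} \right)} \left(39 - 43\right) = \left(-3\right) 5 \left(39 - 43\right) = \left(-15\right) \left(-4\right) = 60$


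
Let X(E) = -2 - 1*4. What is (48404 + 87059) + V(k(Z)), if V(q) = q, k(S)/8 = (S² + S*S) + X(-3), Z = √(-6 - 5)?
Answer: 135239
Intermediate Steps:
Z = I*√11 (Z = √(-11) = I*√11 ≈ 3.3166*I)
X(E) = -6 (X(E) = -2 - 4 = -6)
k(S) = -48 + 16*S² (k(S) = 8*((S² + S*S) - 6) = 8*((S² + S²) - 6) = 8*(2*S² - 6) = 8*(-6 + 2*S²) = -48 + 16*S²)
(48404 + 87059) + V(k(Z)) = (48404 + 87059) + (-48 + 16*(I*√11)²) = 135463 + (-48 + 16*(-11)) = 135463 + (-48 - 176) = 135463 - 224 = 135239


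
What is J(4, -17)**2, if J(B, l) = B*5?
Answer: 400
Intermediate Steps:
J(B, l) = 5*B
J(4, -17)**2 = (5*4)**2 = 20**2 = 400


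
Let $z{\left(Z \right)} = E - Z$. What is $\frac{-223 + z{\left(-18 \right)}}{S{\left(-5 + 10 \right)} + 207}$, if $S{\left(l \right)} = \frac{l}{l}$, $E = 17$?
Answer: $- \frac{47}{52} \approx -0.90385$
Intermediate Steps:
$z{\left(Z \right)} = 17 - Z$
$S{\left(l \right)} = 1$
$\frac{-223 + z{\left(-18 \right)}}{S{\left(-5 + 10 \right)} + 207} = \frac{-223 + \left(17 - -18\right)}{1 + 207} = \frac{-223 + \left(17 + 18\right)}{208} = \left(-223 + 35\right) \frac{1}{208} = \left(-188\right) \frac{1}{208} = - \frac{47}{52}$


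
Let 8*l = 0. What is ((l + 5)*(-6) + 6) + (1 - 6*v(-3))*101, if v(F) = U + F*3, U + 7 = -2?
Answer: 10985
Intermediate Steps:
U = -9 (U = -7 - 2 = -9)
l = 0 (l = (⅛)*0 = 0)
v(F) = -9 + 3*F (v(F) = -9 + F*3 = -9 + 3*F)
((l + 5)*(-6) + 6) + (1 - 6*v(-3))*101 = ((0 + 5)*(-6) + 6) + (1 - 6*(-9 + 3*(-3)))*101 = (5*(-6) + 6) + (1 - 6*(-9 - 9))*101 = (-30 + 6) + (1 - 6*(-18))*101 = -24 + (1 + 108)*101 = -24 + 109*101 = -24 + 11009 = 10985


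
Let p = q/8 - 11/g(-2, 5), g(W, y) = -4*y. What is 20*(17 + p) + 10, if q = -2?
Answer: 356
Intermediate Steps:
p = 3/10 (p = -2/8 - 11/((-4*5)) = -2*⅛ - 11/(-20) = -¼ - 11*(-1/20) = -¼ + 11/20 = 3/10 ≈ 0.30000)
20*(17 + p) + 10 = 20*(17 + 3/10) + 10 = 20*(173/10) + 10 = 346 + 10 = 356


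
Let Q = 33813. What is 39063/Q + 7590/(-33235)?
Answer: 10447/11271 ≈ 0.92689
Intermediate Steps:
39063/Q + 7590/(-33235) = 39063/33813 + 7590/(-33235) = 39063*(1/33813) + 7590*(-1/33235) = 13021/11271 - 66/289 = 10447/11271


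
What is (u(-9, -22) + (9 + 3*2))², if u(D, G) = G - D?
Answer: 4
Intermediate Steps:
(u(-9, -22) + (9 + 3*2))² = ((-22 - 1*(-9)) + (9 + 3*2))² = ((-22 + 9) + (9 + 6))² = (-13 + 15)² = 2² = 4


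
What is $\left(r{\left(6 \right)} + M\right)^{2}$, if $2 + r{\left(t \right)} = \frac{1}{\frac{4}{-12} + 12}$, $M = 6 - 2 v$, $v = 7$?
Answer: $\frac{120409}{1225} \approx 98.293$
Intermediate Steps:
$M = -8$ ($M = 6 - 14 = -8$)
$r{\left(t \right)} = - \frac{67}{35}$ ($r{\left(t \right)} = -2 + \frac{1}{\frac{4}{-12} + 12} = -2 + \frac{1}{4 \left(- \frac{1}{12}\right) + 12} = -2 + \frac{1}{- \frac{1}{3} + 12} = -2 + \frac{1}{\frac{35}{3}} = -2 + \frac{3}{35} = - \frac{67}{35}$)
$\left(r{\left(6 \right)} + M\right)^{2} = \left(- \frac{67}{35} - 8\right)^{2} = \left(- \frac{347}{35}\right)^{2} = \frac{120409}{1225}$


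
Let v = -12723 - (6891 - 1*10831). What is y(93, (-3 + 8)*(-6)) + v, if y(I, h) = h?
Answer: -8813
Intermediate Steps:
v = -8783 (v = -12723 - (6891 - 10831) = -12723 - 1*(-3940) = -12723 + 3940 = -8783)
y(93, (-3 + 8)*(-6)) + v = (-3 + 8)*(-6) - 8783 = 5*(-6) - 8783 = -30 - 8783 = -8813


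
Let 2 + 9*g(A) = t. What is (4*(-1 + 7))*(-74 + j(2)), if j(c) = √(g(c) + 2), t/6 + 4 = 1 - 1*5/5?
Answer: -1776 + 16*I*√2 ≈ -1776.0 + 22.627*I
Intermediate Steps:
t = -24 (t = -24 + 6*(1 - 1*5/5) = -24 + 6*(1 - 5*⅕) = -24 + 6*(1 - 1) = -24 + 6*0 = -24 + 0 = -24)
g(A) = -26/9 (g(A) = -2/9 + (⅑)*(-24) = -2/9 - 8/3 = -26/9)
j(c) = 2*I*√2/3 (j(c) = √(-26/9 + 2) = √(-8/9) = 2*I*√2/3)
(4*(-1 + 7))*(-74 + j(2)) = (4*(-1 + 7))*(-74 + 2*I*√2/3) = (4*6)*(-74 + 2*I*√2/3) = 24*(-74 + 2*I*√2/3) = -1776 + 16*I*√2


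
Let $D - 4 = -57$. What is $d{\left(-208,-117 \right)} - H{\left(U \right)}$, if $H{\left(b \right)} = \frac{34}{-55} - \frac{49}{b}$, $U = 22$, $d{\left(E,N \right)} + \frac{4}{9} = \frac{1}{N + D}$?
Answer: $\frac{4031}{1683} \approx 2.3951$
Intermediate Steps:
$D = -53$ ($D = 4 - 57 = -53$)
$d{\left(E,N \right)} = - \frac{4}{9} + \frac{1}{-53 + N}$ ($d{\left(E,N \right)} = - \frac{4}{9} + \frac{1}{N - 53} = - \frac{4}{9} + \frac{1}{-53 + N}$)
$H{\left(b \right)} = - \frac{34}{55} - \frac{49}{b}$ ($H{\left(b \right)} = 34 \left(- \frac{1}{55}\right) - \frac{49}{b} = - \frac{34}{55} - \frac{49}{b}$)
$d{\left(-208,-117 \right)} - H{\left(U \right)} = \frac{221 - -468}{9 \left(-53 - 117\right)} - \left(- \frac{34}{55} - \frac{49}{22}\right) = \frac{221 + 468}{9 \left(-170\right)} - \left(- \frac{34}{55} - \frac{49}{22}\right) = \frac{1}{9} \left(- \frac{1}{170}\right) 689 - \left(- \frac{34}{55} - \frac{49}{22}\right) = - \frac{689}{1530} - - \frac{313}{110} = - \frac{689}{1530} + \frac{313}{110} = \frac{4031}{1683}$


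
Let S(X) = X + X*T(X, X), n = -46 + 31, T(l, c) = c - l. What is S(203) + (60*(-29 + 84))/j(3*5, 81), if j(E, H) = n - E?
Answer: 93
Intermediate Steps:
n = -15
j(E, H) = -15 - E
S(X) = X (S(X) = X + X*(X - X) = X + X*0 = X + 0 = X)
S(203) + (60*(-29 + 84))/j(3*5, 81) = 203 + (60*(-29 + 84))/(-15 - 3*5) = 203 + (60*55)/(-15 - 1*15) = 203 + 3300/(-15 - 15) = 203 + 3300/(-30) = 203 + 3300*(-1/30) = 203 - 110 = 93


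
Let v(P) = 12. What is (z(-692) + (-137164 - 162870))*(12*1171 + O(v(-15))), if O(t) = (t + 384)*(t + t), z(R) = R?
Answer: -7083901656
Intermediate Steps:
O(t) = 2*t*(384 + t) (O(t) = (384 + t)*(2*t) = 2*t*(384 + t))
(z(-692) + (-137164 - 162870))*(12*1171 + O(v(-15))) = (-692 + (-137164 - 162870))*(12*1171 + 2*12*(384 + 12)) = (-692 - 300034)*(14052 + 2*12*396) = -300726*(14052 + 9504) = -300726*23556 = -7083901656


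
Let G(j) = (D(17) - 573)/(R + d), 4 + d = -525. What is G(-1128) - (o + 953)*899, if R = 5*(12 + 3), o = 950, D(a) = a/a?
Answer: -388350633/227 ≈ -1.7108e+6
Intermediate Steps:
D(a) = 1
R = 75 (R = 5*15 = 75)
d = -529 (d = -4 - 525 = -529)
G(j) = 286/227 (G(j) = (1 - 573)/(75 - 529) = -572/(-454) = -572*(-1/454) = 286/227)
G(-1128) - (o + 953)*899 = 286/227 - (950 + 953)*899 = 286/227 - 1903*899 = 286/227 - 1*1710797 = 286/227 - 1710797 = -388350633/227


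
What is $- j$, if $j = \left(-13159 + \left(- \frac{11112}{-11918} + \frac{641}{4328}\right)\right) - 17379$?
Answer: $\frac{787564010889}{25790552} \approx 30537.0$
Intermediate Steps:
$j = - \frac{787564010889}{25790552}$ ($j = \left(-13159 + \left(\left(-11112\right) \left(- \frac{1}{11918}\right) + 641 \cdot \frac{1}{4328}\right)\right) - 17379 = \left(-13159 + \left(\frac{5556}{5959} + \frac{641}{4328}\right)\right) - 17379 = \left(-13159 + \frac{27866087}{25790552}\right) - 17379 = - \frac{339350007681}{25790552} - 17379 = - \frac{787564010889}{25790552} \approx -30537.0$)
$- j = \left(-1\right) \left(- \frac{787564010889}{25790552}\right) = \frac{787564010889}{25790552}$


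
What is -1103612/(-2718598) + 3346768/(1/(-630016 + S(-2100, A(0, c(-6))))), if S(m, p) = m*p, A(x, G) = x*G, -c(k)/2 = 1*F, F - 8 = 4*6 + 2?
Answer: -2866105577381938306/1359299 ≈ -2.1085e+12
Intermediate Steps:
F = 34 (F = 8 + (4*6 + 2) = 8 + (24 + 2) = 8 + 26 = 34)
c(k) = -68 (c(k) = -2*34 = -68)
A(x, G) = G*x
-1103612/(-2718598) + 3346768/(1/(-630016 + S(-2100, A(0, c(-6))))) = -1103612/(-2718598) + 3346768/(1/(-630016 - (-142800)*0)) = -1103612*(-1/2718598) + 3346768/(1/(-630016 - 2100*0)) = 551806/1359299 + 3346768/(1/(-630016 + 0)) = 551806/1359299 + 3346768/(1/(-630016)) = 551806/1359299 + 3346768/(-1/630016) = 551806/1359299 + 3346768*(-630016) = 551806/1359299 - 2108517388288 = -2866105577381938306/1359299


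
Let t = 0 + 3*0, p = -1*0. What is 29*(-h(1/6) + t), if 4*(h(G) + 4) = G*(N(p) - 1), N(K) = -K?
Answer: 2813/24 ≈ 117.21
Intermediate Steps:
p = 0
t = 0 (t = 0 + 0 = 0)
h(G) = -4 - G/4 (h(G) = -4 + (G*(-1*0 - 1))/4 = -4 + (G*(0 - 1))/4 = -4 + (G*(-1))/4 = -4 + (-G)/4 = -4 - G/4)
29*(-h(1/6) + t) = 29*(-(-4 - ¼/6) + 0) = 29*(-(-4 - ¼*⅙) + 0) = 29*(-(-4 - 1/24) + 0) = 29*(-1*(-97/24) + 0) = 29*(97/24 + 0) = 29*(97/24) = 2813/24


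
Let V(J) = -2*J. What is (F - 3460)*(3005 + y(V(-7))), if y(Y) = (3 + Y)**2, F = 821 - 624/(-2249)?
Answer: -1503707706/173 ≈ -8.6920e+6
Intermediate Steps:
F = 142081/173 (F = 821 - 624*(-1/2249) = 821 + 48/173 = 142081/173 ≈ 821.28)
(F - 3460)*(3005 + y(V(-7))) = (142081/173 - 3460)*(3005 + (3 - 2*(-7))**2) = -456499*(3005 + (3 + 14)**2)/173 = -456499*(3005 + 17**2)/173 = -456499*(3005 + 289)/173 = -456499/173*3294 = -1503707706/173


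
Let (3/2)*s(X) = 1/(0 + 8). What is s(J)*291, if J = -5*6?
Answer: 97/4 ≈ 24.250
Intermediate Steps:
J = -30
s(X) = 1/12 (s(X) = 2/(3*(0 + 8)) = (⅔)/8 = (⅔)*(⅛) = 1/12)
s(J)*291 = (1/12)*291 = 97/4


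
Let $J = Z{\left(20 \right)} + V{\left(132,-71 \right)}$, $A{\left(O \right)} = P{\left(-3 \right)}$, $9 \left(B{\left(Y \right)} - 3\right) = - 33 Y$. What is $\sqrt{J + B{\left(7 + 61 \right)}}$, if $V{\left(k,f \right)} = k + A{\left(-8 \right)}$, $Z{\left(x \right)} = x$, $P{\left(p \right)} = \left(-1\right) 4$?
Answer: $\frac{i \sqrt{885}}{3} \approx 9.9163 i$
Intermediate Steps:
$P{\left(p \right)} = -4$
$B{\left(Y \right)} = 3 - \frac{11 Y}{3}$ ($B{\left(Y \right)} = 3 + \frac{\left(-33\right) Y}{9} = 3 - \frac{11 Y}{3}$)
$A{\left(O \right)} = -4$
$V{\left(k,f \right)} = -4 + k$ ($V{\left(k,f \right)} = k - 4 = -4 + k$)
$J = 148$ ($J = 20 + \left(-4 + 132\right) = 20 + 128 = 148$)
$\sqrt{J + B{\left(7 + 61 \right)}} = \sqrt{148 + \left(3 - \frac{11 \left(7 + 61\right)}{3}\right)} = \sqrt{148 + \left(3 - \frac{748}{3}\right)} = \sqrt{148 - \frac{739}{3}} = \sqrt{- \frac{295}{3}} = \frac{i \sqrt{885}}{3}$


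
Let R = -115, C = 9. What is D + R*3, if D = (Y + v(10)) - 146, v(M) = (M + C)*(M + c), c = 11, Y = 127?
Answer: 35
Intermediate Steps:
v(M) = (9 + M)*(11 + M) (v(M) = (M + 9)*(M + 11) = (9 + M)*(11 + M))
D = 380 (D = (127 + (99 + 10² + 20*10)) - 146 = (127 + (99 + 100 + 200)) - 146 = (127 + 399) - 146 = 526 - 146 = 380)
D + R*3 = 380 - 115*3 = 380 - 345 = 35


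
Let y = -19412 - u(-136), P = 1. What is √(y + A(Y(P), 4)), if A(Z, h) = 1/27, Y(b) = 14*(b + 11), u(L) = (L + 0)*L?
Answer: I*√3070545/9 ≈ 194.7*I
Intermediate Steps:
u(L) = L² (u(L) = L*L = L²)
y = -37908 (y = -19412 - 1*(-136)² = -19412 - 1*18496 = -19412 - 18496 = -37908)
Y(b) = 154 + 14*b (Y(b) = 14*(11 + b) = 154 + 14*b)
A(Z, h) = 1/27
√(y + A(Y(P), 4)) = √(-37908 + 1/27) = √(-1023515/27) = I*√3070545/9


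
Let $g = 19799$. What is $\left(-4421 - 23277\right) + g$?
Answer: $-7899$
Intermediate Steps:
$\left(-4421 - 23277\right) + g = \left(-4421 - 23277\right) + 19799 = -27698 + 19799 = -7899$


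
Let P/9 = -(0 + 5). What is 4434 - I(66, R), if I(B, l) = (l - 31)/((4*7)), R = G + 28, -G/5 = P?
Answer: 61965/14 ≈ 4426.1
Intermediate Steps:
P = -45 (P = 9*(-(0 + 5)) = 9*(-1*5) = 9*(-5) = -45)
G = 225 (G = -5*(-45) = 225)
R = 253 (R = 225 + 28 = 253)
I(B, l) = -31/28 + l/28 (I(B, l) = (-31 + l)/28 = (-31 + l)*(1/28) = -31/28 + l/28)
4434 - I(66, R) = 4434 - (-31/28 + (1/28)*253) = 4434 - (-31/28 + 253/28) = 4434 - 1*111/14 = 4434 - 111/14 = 61965/14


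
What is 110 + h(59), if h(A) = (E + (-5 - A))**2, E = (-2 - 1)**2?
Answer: 3135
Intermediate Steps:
E = 9 (E = (-3)**2 = 9)
h(A) = (4 - A)**2 (h(A) = (9 + (-5 - A))**2 = (4 - A)**2)
110 + h(59) = 110 + (-4 + 59)**2 = 110 + 55**2 = 110 + 3025 = 3135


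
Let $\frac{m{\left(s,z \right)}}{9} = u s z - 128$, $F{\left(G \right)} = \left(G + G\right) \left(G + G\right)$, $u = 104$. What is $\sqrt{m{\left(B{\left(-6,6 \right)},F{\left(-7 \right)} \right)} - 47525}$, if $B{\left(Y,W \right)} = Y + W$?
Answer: $i \sqrt{48677} \approx 220.63 i$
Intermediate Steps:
$B{\left(Y,W \right)} = W + Y$
$F{\left(G \right)} = 4 G^{2}$ ($F{\left(G \right)} = 2 G 2 G = 4 G^{2}$)
$m{\left(s,z \right)} = -1152 + 936 s z$ ($m{\left(s,z \right)} = 9 \left(104 s z - 128\right) = 9 \left(-128 + 104 s z\right) = -1152 + 936 s z$)
$\sqrt{m{\left(B{\left(-6,6 \right)},F{\left(-7 \right)} \right)} - 47525} = \sqrt{\left(-1152 + 936 \left(6 - 6\right) 4 \left(-7\right)^{2}\right) - 47525} = \sqrt{\left(-1152 + 936 \cdot 0 \cdot 4 \cdot 49\right) - 47525} = \sqrt{\left(-1152 + 936 \cdot 0 \cdot 196\right) - 47525} = \sqrt{\left(-1152 + 0\right) - 47525} = \sqrt{-1152 - 47525} = \sqrt{-48677} = i \sqrt{48677}$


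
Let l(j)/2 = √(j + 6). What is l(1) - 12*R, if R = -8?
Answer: 96 + 2*√7 ≈ 101.29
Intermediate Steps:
l(j) = 2*√(6 + j) (l(j) = 2*√(j + 6) = 2*√(6 + j))
l(1) - 12*R = 2*√(6 + 1) - 12*(-8) = 2*√7 + 96 = 96 + 2*√7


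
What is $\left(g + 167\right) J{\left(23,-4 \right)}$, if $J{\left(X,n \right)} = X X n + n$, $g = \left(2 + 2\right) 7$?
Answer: $-413400$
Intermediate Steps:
$g = 28$ ($g = 4 \cdot 7 = 28$)
$J{\left(X,n \right)} = n + n X^{2}$ ($J{\left(X,n \right)} = X^{2} n + n = n X^{2} + n = n + n X^{2}$)
$\left(g + 167\right) J{\left(23,-4 \right)} = \left(28 + 167\right) \left(- 4 \left(1 + 23^{2}\right)\right) = 195 \left(- 4 \left(1 + 529\right)\right) = 195 \left(\left(-4\right) 530\right) = 195 \left(-2120\right) = -413400$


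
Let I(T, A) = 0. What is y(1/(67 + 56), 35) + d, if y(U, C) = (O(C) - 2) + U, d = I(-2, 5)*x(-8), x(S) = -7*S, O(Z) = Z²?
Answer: 150430/123 ≈ 1223.0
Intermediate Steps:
d = 0 (d = 0*(-7*(-8)) = 0*56 = 0)
y(U, C) = -2 + U + C² (y(U, C) = (C² - 2) + U = (-2 + C²) + U = -2 + U + C²)
y(1/(67 + 56), 35) + d = (-2 + 1/(67 + 56) + 35²) + 0 = (-2 + 1/123 + 1225) + 0 = 150430/123 + 0 = 150430/123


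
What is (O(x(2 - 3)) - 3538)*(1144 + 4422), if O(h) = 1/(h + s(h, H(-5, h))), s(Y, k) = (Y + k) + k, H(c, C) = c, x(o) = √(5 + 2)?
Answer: -354479059/18 - 2783*√7/18 ≈ -1.9694e+7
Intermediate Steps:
x(o) = √7
s(Y, k) = Y + 2*k
O(h) = 1/(-10 + 2*h) (O(h) = 1/(h + (h + 2*(-5))) = 1/(h + (h - 10)) = 1/(h + (-10 + h)) = 1/(-10 + 2*h))
(O(x(2 - 3)) - 3538)*(1144 + 4422) = (1/(2*(-5 + √7)) - 3538)*(1144 + 4422) = (-3538 + 1/(2*(-5 + √7)))*5566 = -19692508 + 2783/(-5 + √7)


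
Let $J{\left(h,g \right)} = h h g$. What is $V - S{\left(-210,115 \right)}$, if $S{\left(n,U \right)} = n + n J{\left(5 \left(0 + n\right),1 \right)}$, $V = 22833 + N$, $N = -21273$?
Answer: $231526770$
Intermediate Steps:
$V = 1560$ ($V = 22833 - 21273 = 1560$)
$J{\left(h,g \right)} = g h^{2}$ ($J{\left(h,g \right)} = h^{2} g = g h^{2}$)
$S{\left(n,U \right)} = n + 25 n^{3}$ ($S{\left(n,U \right)} = n + n 1 \left(5 \left(0 + n\right)\right)^{2} = n + n 1 \left(5 n\right)^{2} = n + n 1 \cdot 25 n^{2} = n + n 25 n^{2} = n + 25 n^{3}$)
$V - S{\left(-210,115 \right)} = 1560 - \left(-210 + 25 \left(-210\right)^{3}\right) = 1560 - \left(-210 + 25 \left(-9261000\right)\right) = 1560 - \left(-210 - 231525000\right) = 1560 - -231525210 = 1560 + 231525210 = 231526770$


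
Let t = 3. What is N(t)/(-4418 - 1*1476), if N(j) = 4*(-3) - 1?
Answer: 13/5894 ≈ 0.0022056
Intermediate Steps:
N(j) = -13 (N(j) = -12 - 1 = -13)
N(t)/(-4418 - 1*1476) = -13/(-4418 - 1*1476) = -13/(-4418 - 1476) = -13/(-5894) = -13*(-1/5894) = 13/5894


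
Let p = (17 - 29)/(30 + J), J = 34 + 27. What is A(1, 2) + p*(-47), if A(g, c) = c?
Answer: 746/91 ≈ 8.1978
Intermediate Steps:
J = 61
p = -12/91 (p = (17 - 29)/(30 + 61) = -12/91 ≈ -0.13187)
A(1, 2) + p*(-47) = 2 - 12/91*(-47) = 2 + 564/91 = 746/91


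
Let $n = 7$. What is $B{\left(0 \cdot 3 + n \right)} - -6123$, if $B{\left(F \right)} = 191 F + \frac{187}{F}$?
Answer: $\frac{52407}{7} \approx 7486.7$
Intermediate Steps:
$B{\left(F \right)} = \frac{187}{F} + 191 F$
$B{\left(0 \cdot 3 + n \right)} - -6123 = \left(\frac{187}{0 \cdot 3 + 7} + 191 \left(0 \cdot 3 + 7\right)\right) - -6123 = \left(\frac{187}{0 + 7} + 191 \left(0 + 7\right)\right) + 6123 = \left(\frac{187}{7} + 191 \cdot 7\right) + 6123 = \left(187 \cdot \frac{1}{7} + 1337\right) + 6123 = \left(\frac{187}{7} + 1337\right) + 6123 = \frac{9546}{7} + 6123 = \frac{52407}{7}$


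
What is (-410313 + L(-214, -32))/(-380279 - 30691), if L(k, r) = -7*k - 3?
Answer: 204409/205485 ≈ 0.99476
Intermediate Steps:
L(k, r) = -3 - 7*k
(-410313 + L(-214, -32))/(-380279 - 30691) = (-410313 + (-3 - 7*(-214)))/(-380279 - 30691) = (-410313 + (-3 + 1498))/(-410970) = (-410313 + 1495)*(-1/410970) = -408818*(-1/410970) = 204409/205485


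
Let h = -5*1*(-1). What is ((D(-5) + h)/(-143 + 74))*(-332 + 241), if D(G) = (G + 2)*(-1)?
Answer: 728/69 ≈ 10.551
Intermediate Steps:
D(G) = -2 - G (D(G) = (2 + G)*(-1) = -2 - G)
h = 5 (h = -5*(-1) = 5)
((D(-5) + h)/(-143 + 74))*(-332 + 241) = (((-2 - 1*(-5)) + 5)/(-143 + 74))*(-332 + 241) = (((-2 + 5) + 5)/(-69))*(-91) = ((3 + 5)*(-1/69))*(-91) = (8*(-1/69))*(-91) = -8/69*(-91) = 728/69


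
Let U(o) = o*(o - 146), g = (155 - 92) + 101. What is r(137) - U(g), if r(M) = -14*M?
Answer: -4870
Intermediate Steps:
g = 164 (g = 63 + 101 = 164)
U(o) = o*(-146 + o)
r(137) - U(g) = -14*137 - 164*(-146 + 164) = -1918 - 164*18 = -1918 - 1*2952 = -1918 - 2952 = -4870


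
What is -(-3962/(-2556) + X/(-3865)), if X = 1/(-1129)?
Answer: -8644263163/5576661630 ≈ -1.5501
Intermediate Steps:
X = -1/1129 ≈ -0.00088574
-(-3962/(-2556) + X/(-3865)) = -(-3962/(-2556) - 1/1129/(-3865)) = -(-3962*(-1/2556) - 1/1129*(-1/3865)) = -(1981/1278 + 1/4363585) = -1*8644263163/5576661630 = -8644263163/5576661630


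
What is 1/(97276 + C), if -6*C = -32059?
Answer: 6/615715 ≈ 9.7448e-6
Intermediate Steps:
C = 32059/6 (C = -⅙*(-32059) = 32059/6 ≈ 5343.2)
1/(97276 + C) = 1/(97276 + 32059/6) = 1/(615715/6) = 6/615715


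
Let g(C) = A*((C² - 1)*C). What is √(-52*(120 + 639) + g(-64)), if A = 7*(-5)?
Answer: 2*√2283333 ≈ 3022.1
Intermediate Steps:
A = -35
g(C) = -35*C*(-1 + C²) (g(C) = -35*(C² - 1)*C = -35*(-1 + C²)*C = -35*C*(-1 + C²))
√(-52*(120 + 639) + g(-64)) = √(-52*(120 + 639) + 35*(-64)*(1 - 1*(-64)²)) = √(-52*759 + 35*(-64)*(1 - 1*4096)) = √(-39468 + 35*(-64)*(1 - 4096)) = √(-39468 + 35*(-64)*(-4095)) = √(-39468 + 9172800) = √9133332 = 2*√2283333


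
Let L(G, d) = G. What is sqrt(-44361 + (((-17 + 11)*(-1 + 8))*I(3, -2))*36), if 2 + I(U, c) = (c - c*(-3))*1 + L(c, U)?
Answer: 3*I*sqrt(2913) ≈ 161.92*I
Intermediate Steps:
I(U, c) = -2 + 5*c (I(U, c) = -2 + ((c - c*(-3))*1 + c) = -2 + ((c - (-3)*c)*1 + c) = -2 + ((c + 3*c)*1 + c) = -2 + ((4*c)*1 + c) = -2 + (4*c + c) = -2 + 5*c)
sqrt(-44361 + (((-17 + 11)*(-1 + 8))*I(3, -2))*36) = sqrt(-44361 + (((-17 + 11)*(-1 + 8))*(-2 + 5*(-2)))*36) = sqrt(-44361 + ((-6*7)*(-2 - 10))*36) = sqrt(-44361 - 42*(-12)*36) = sqrt(-44361 + 504*36) = sqrt(-44361 + 18144) = sqrt(-26217) = 3*I*sqrt(2913)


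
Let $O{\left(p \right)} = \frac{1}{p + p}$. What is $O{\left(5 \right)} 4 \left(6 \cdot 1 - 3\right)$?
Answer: $\frac{6}{5} \approx 1.2$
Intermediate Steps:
$O{\left(p \right)} = \frac{1}{2 p}$
$O{\left(5 \right)} 4 \left(6 \cdot 1 - 3\right) = \frac{1}{2 \cdot 5} \cdot 4 \left(6 \cdot 1 - 3\right) = \frac{1}{2} \cdot \frac{1}{5} \cdot 4 \left(6 - 3\right) = \frac{1}{10} \cdot 4 \cdot 3 = \frac{2}{5} \cdot 3 = \frac{6}{5}$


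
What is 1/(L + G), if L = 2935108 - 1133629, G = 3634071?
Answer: 1/5435550 ≈ 1.8397e-7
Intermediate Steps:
L = 1801479
1/(L + G) = 1/(1801479 + 3634071) = 1/5435550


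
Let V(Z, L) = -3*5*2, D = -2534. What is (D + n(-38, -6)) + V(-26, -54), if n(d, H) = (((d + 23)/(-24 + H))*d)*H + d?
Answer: -2488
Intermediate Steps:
V(Z, L) = -30 (V(Z, L) = -15*2 = -30)
n(d, H) = d + H*d*(23 + d)/(-24 + H) (n(d, H) = (((23 + d)/(-24 + H))*d)*H + d = (d*(23 + d)/(-24 + H))*H + d = H*d*(23 + d)/(-24 + H) + d = d + H*d*(23 + d)/(-24 + H))
(D + n(-38, -6)) + V(-26, -54) = (-2534 - 38*(-24 + 24*(-6) - 6*(-38))/(-24 - 6)) - 30 = (-2534 - 38*(-24 - 144 + 228)/(-30)) - 30 = (-2534 - 38*(-1/30)*60) - 30 = (-2534 + 76) - 30 = -2458 - 30 = -2488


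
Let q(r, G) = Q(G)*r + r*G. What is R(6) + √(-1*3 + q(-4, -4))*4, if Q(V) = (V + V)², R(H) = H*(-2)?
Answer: -12 + 36*I*√3 ≈ -12.0 + 62.354*I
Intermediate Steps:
R(H) = -2*H
Q(V) = 4*V² (Q(V) = (2*V)² = 4*V²)
q(r, G) = G*r + 4*r*G² (q(r, G) = (4*G²)*r + r*G = 4*r*G² + G*r = G*r + 4*r*G²)
R(6) + √(-1*3 + q(-4, -4))*4 = -2*6 + √(-1*3 - 4*(-4)*(1 + 4*(-4)))*4 = -12 + √(-3 - 4*(-4)*(1 - 16))*4 = -12 + √(-3 - 4*(-4)*(-15))*4 = -12 + √(-3 - 240)*4 = -12 + √(-243)*4 = -12 + (9*I*√3)*4 = -12 + 36*I*√3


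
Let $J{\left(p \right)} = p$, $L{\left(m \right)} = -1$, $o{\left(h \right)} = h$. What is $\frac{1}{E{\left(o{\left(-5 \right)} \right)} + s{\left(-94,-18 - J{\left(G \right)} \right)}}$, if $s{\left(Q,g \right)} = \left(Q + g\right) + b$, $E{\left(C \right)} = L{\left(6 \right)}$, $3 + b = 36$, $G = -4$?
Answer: $- \frac{1}{76} \approx -0.013158$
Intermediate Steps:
$b = 33$ ($b = -3 + 36 = 33$)
$E{\left(C \right)} = -1$
$s{\left(Q,g \right)} = 33 + Q + g$ ($s{\left(Q,g \right)} = \left(Q + g\right) + 33 = 33 + Q + g$)
$\frac{1}{E{\left(o{\left(-5 \right)} \right)} + s{\left(-94,-18 - J{\left(G \right)} \right)}} = \frac{1}{-1 - 75} = \frac{1}{-76} = - \frac{1}{76}$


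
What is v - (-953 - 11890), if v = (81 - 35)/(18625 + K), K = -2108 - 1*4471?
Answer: 77353412/6023 ≈ 12843.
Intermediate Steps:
K = -6579 (K = -2108 - 4471 = -6579)
v = 23/6023 (v = (81 - 35)/(18625 - 6579) = 46/12046 = 46*(1/12046) = 23/6023 ≈ 0.0038187)
v - (-953 - 11890) = 23/6023 - (-953 - 11890) = 23/6023 - 1*(-12843) = 23/6023 + 12843 = 77353412/6023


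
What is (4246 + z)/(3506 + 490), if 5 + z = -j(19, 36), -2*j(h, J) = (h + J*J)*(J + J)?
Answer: 51581/3996 ≈ 12.908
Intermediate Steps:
j(h, J) = -J*(h + J²) (j(h, J) = -(h + J*J)*(J + J)/2 = -(h + J²)*2*J/2 = -J*(h + J²))
z = 47335 (z = -5 - (-1)*36*(19 + 36²) = -5 - (-1)*36*(19 + 1296) = -5 - (-1)*36*1315 = -5 - 1*(-47340) = -5 + 47340 = 47335)
(4246 + z)/(3506 + 490) = (4246 + 47335)/(3506 + 490) = 51581/3996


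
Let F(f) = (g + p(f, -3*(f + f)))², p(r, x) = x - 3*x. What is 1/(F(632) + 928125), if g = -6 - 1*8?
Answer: 1/58233025 ≈ 1.7172e-8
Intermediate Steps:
p(r, x) = -2*x
g = -14 (g = -6 - 8 = -14)
F(f) = (-14 + 12*f)² (F(f) = (-14 - (-6)*(f + f))² = (-14 - (-6)*2*f)² = (-14 - (-12)*f)² = (-14 + 12*f)²)
1/(F(632) + 928125) = 1/(4*(7 - 6*632)² + 928125) = 1/(4*(7 - 3792)² + 928125) = 1/(4*(-3785)² + 928125) = 1/(4*14326225 + 928125) = 1/(57304900 + 928125) = 1/58233025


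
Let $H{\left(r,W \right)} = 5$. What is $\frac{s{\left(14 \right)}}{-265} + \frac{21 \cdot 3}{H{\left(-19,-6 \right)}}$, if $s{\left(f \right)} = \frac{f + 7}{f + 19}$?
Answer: $\frac{36722}{2915} \approx 12.598$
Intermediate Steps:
$s{\left(f \right)} = \frac{7 + f}{19 + f}$
$\frac{s{\left(14 \right)}}{-265} + \frac{21 \cdot 3}{H{\left(-19,-6 \right)}} = \frac{\frac{1}{19 + 14} \left(7 + 14\right)}{-265} + \frac{21 \cdot 3}{5} = \frac{1}{33} \cdot 21 \left(- \frac{1}{265}\right) + 63 \cdot \frac{1}{5} = \frac{1}{33} \cdot 21 \left(- \frac{1}{265}\right) + \frac{63}{5} = \frac{7}{11} \left(- \frac{1}{265}\right) + \frac{63}{5} = - \frac{7}{2915} + \frac{63}{5} = \frac{36722}{2915}$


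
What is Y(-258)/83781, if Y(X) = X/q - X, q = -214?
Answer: 9245/2988189 ≈ 0.0030938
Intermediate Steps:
Y(X) = -215*X/214 (Y(X) = X/(-214) - X = X*(-1/214) - X = -X/214 - X = -215*X/214)
Y(-258)/83781 = -215/214*(-258)/83781 = (27735/107)*(1/83781) = 9245/2988189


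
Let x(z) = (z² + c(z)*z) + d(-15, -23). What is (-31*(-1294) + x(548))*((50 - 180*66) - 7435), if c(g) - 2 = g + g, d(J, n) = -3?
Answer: -18149922535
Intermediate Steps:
c(g) = 2 + 2*g (c(g) = 2 + (g + g) = 2 + 2*g)
x(z) = -3 + z² + z*(2 + 2*z) (x(z) = (z² + (2 + 2*z)*z) - 3 = (z² + z*(2 + 2*z)) - 3 = -3 + z² + z*(2 + 2*z))
(-31*(-1294) + x(548))*((50 - 180*66) - 7435) = (-31*(-1294) + (-3 + 2*548 + 3*548²))*((50 - 180*66) - 7435) = (40114 + (-3 + 1096 + 3*300304))*((50 - 11880) - 7435) = (40114 + (-3 + 1096 + 900912))*(-11830 - 7435) = (40114 + 902005)*(-19265) = 942119*(-19265) = -18149922535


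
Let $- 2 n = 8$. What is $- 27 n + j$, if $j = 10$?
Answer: $118$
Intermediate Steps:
$n = -4$ ($n = \left(- \frac{1}{2}\right) 8 = -4$)
$- 27 n + j = \left(-27\right) \left(-4\right) + 10 = 108 + 10 = 118$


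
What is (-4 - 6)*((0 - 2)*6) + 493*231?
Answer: 114003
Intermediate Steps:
(-4 - 6)*((0 - 2)*6) + 493*231 = -(-20)*6 + 113883 = -10*(-12) + 113883 = 120 + 113883 = 114003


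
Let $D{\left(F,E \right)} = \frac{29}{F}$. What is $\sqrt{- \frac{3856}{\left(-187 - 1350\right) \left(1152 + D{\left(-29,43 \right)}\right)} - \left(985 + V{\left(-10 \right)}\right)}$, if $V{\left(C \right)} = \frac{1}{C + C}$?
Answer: $\frac{i \sqrt{308256047632531455}}{17690870} \approx 31.384 i$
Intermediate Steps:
$V{\left(C \right)} = \frac{1}{2 C}$
$\sqrt{- \frac{3856}{\left(-187 - 1350\right) \left(1152 + D{\left(-29,43 \right)}\right)} - \left(985 + V{\left(-10 \right)}\right)} = \sqrt{- \frac{3856}{\left(-187 - 1350\right) \left(1152 + \frac{29}{-29}\right)} - \left(985 + \frac{1}{2 \left(-10\right)}\right)} = \sqrt{- \frac{3856}{\left(-1537\right) \left(1152 + 29 \left(- \frac{1}{29}\right)\right)} - \left(985 + \frac{1}{2} \left(- \frac{1}{10}\right)\right)} = \sqrt{- \frac{3856}{\left(-1537\right) \left(1152 - 1\right)} - \frac{19699}{20}} = \sqrt{- \frac{3856}{\left(-1537\right) 1151} + \left(-985 + \frac{1}{20}\right)} = \sqrt{- \frac{3856}{-1769087} - \frac{19699}{20}} = \sqrt{\left(-3856\right) \left(- \frac{1}{1769087}\right) - \frac{19699}{20}} = \sqrt{\frac{3856}{1769087} - \frac{19699}{20}} = \sqrt{- \frac{34849167693}{35381740}} = \frac{i \sqrt{308256047632531455}}{17690870}$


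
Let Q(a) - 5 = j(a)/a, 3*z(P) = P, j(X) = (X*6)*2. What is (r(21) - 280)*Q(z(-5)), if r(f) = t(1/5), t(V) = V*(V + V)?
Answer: -118966/25 ≈ -4758.6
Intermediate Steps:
j(X) = 12*X (j(X) = (6*X)*2 = 12*X)
z(P) = P/3
t(V) = 2*V² (t(V) = V*(2*V) = 2*V²)
Q(a) = 17 (Q(a) = 5 + (12*a)/a = 5 + 12 = 17)
r(f) = 2/25 (r(f) = 2*(1/5)² = 2*(⅕)² = 2*(1/25) = 2/25)
(r(21) - 280)*Q(z(-5)) = (2/25 - 280)*17 = -6998/25*17 = -118966/25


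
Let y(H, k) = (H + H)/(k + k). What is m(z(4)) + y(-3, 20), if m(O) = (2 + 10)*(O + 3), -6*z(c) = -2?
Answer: 797/20 ≈ 39.850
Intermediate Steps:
z(c) = ⅓ (z(c) = -⅙*(-2) = ⅓)
m(O) = 36 + 12*O (m(O) = 12*(3 + O) = 36 + 12*O)
y(H, k) = H/k (y(H, k) = (2*H)/((2*k)) = (2*H)*(1/(2*k)) = H/k)
m(z(4)) + y(-3, 20) = (36 + 12*(⅓)) - 3/20 = (36 + 4) - 3*1/20 = 40 - 3/20 = 797/20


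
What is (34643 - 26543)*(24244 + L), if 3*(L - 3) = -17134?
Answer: 150138900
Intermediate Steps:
L = -17125/3 (L = 3 + (⅓)*(-17134) = 3 - 17134/3 = -17125/3 ≈ -5708.3)
(34643 - 26543)*(24244 + L) = (34643 - 26543)*(24244 - 17125/3) = 8100*(55607/3) = 150138900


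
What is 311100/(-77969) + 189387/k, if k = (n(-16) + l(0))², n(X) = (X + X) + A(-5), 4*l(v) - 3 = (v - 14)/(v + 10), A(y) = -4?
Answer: 359300982675/2470369796 ≈ 145.44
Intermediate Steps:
l(v) = ¾ + (-14 + v)/(4*(10 + v)) (l(v) = ¾ + ((v - 14)/(v + 10))/4 = ¾ + ((-14 + v)/(10 + v))/4 = ¾ + (-14 + v)/(4*(10 + v)))
n(X) = -4 + 2*X (n(X) = (X + X) - 4 = 2*X - 4 = -4 + 2*X)
k = 31684/25 (k = ((-4 + 2*(-16)) + (4 + 0)/(10 + 0))² = ((-4 - 32) + 4/10)² = (-36 + (⅒)*4)² = (-36 + ⅖)² = (-178/5)² = 31684/25 ≈ 1267.4)
311100/(-77969) + 189387/k = 311100/(-77969) + 189387/(31684/25) = 311100*(-1/77969) + 189387*(25/31684) = -311100/77969 + 4734675/31684 = 359300982675/2470369796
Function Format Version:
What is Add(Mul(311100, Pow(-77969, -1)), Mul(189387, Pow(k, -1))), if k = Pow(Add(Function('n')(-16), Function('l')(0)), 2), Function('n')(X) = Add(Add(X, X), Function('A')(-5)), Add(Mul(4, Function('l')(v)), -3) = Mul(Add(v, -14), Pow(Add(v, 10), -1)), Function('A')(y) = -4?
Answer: Rational(359300982675, 2470369796) ≈ 145.44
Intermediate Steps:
Function('l')(v) = Add(Rational(3, 4), Mul(Rational(1, 4), Pow(Add(10, v), -1), Add(-14, v))) (Function('l')(v) = Add(Rational(3, 4), Mul(Rational(1, 4), Mul(Add(v, -14), Pow(Add(v, 10), -1)))) = Add(Rational(3, 4), Mul(Rational(1, 4), Mul(Add(-14, v), Pow(Add(10, v), -1)))) = Add(Rational(3, 4), Mul(Rational(1, 4), Mul(Pow(Add(10, v), -1), Add(-14, v)))) = Add(Rational(3, 4), Mul(Rational(1, 4), Pow(Add(10, v), -1), Add(-14, v))))
Function('n')(X) = Add(-4, Mul(2, X)) (Function('n')(X) = Add(Add(X, X), -4) = Add(Mul(2, X), -4) = Add(-4, Mul(2, X)))
k = Rational(31684, 25) (k = Pow(Add(Add(-4, Mul(2, -16)), Mul(Pow(Add(10, 0), -1), Add(4, 0))), 2) = Pow(Add(Add(-4, -32), Mul(Pow(10, -1), 4)), 2) = Pow(Add(-36, Mul(Rational(1, 10), 4)), 2) = Pow(Add(-36, Rational(2, 5)), 2) = Pow(Rational(-178, 5), 2) = Rational(31684, 25) ≈ 1267.4)
Add(Mul(311100, Pow(-77969, -1)), Mul(189387, Pow(k, -1))) = Add(Mul(311100, Pow(-77969, -1)), Mul(189387, Pow(Rational(31684, 25), -1))) = Add(Mul(311100, Rational(-1, 77969)), Mul(189387, Rational(25, 31684))) = Add(Rational(-311100, 77969), Rational(4734675, 31684)) = Rational(359300982675, 2470369796)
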